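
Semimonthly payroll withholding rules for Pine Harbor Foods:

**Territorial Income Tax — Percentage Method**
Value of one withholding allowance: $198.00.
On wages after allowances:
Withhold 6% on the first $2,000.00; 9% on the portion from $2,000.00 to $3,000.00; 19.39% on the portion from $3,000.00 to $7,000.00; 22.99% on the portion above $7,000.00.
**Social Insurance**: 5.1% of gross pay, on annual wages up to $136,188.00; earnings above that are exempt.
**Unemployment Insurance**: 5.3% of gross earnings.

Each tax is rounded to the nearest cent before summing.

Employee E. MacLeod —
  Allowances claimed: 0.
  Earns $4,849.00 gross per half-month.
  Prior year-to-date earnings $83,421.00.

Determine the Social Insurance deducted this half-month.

Social Insurance: 5.1% × $4,849.00 = $247.30

$247.30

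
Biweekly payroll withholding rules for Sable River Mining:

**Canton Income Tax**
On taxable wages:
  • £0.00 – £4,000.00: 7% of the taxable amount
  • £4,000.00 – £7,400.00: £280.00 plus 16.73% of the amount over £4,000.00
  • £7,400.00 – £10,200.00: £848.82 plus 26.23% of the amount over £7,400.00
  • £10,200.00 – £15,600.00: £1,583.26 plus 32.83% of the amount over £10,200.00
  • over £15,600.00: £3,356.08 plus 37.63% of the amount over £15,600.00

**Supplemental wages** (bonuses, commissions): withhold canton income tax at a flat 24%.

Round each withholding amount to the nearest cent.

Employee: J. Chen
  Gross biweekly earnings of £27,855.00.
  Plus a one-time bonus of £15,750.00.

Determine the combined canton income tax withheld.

£11,747.64

Canton Income Tax: taxable = £27,855.00
  £3,356.08 + 37.63% × (£27,855.00 − £15,600.00) = £3,356.08 + 37.63% × £12,255.00 = £7,967.64
Supplemental (24% flat on bonus): 24% × £15,750.00 = £3,780.00
Total canton income tax: £7,967.64 + £3,780.00 = £11,747.64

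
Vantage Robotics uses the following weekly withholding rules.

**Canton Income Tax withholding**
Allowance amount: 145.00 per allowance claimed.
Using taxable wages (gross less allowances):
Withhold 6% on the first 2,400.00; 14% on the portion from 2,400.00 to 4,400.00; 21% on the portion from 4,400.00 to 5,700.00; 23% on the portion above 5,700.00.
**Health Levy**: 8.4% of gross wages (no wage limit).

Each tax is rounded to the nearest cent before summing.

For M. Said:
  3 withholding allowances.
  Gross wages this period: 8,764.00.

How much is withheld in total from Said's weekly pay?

2,037.85

Canton Income Tax: taxable = 8,764.00 − 3×145.00 = 8,329.00
  697.00 + 23% × (8,329.00 − 5,700.00) = 697.00 + 23% × 2,629.00 = 1,301.67
Health Levy: 8.4% × 8,764.00 = 736.18
Total: 1,301.67 + 736.18 = 2,037.85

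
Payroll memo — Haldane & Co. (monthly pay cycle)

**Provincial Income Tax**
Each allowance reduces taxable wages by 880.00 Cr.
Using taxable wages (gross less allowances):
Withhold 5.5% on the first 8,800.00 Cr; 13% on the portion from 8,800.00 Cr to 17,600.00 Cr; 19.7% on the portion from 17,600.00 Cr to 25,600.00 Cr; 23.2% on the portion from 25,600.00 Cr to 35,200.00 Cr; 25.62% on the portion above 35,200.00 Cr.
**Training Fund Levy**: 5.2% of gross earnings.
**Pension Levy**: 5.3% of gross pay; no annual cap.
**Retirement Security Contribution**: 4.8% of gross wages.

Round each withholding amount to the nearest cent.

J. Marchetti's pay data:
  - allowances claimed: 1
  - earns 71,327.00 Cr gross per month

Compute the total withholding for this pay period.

25,374.51 Cr

Provincial Income Tax: taxable = 71,327.00 Cr − 1×880.00 Cr = 70,447.00 Cr
  5,431.20 Cr + 25.62% × (70,447.00 Cr − 35,200.00 Cr) = 5,431.20 Cr + 25.62% × 35,247.00 Cr = 14,461.48 Cr
Training Fund Levy: 5.2% × 71,327.00 Cr = 3,709.00 Cr
Pension Levy: 5.3% × 71,327.00 Cr = 3,780.33 Cr
Retirement Security Contribution: 4.8% × 71,327.00 Cr = 3,423.70 Cr
Total: 14,461.48 Cr + 3,709.00 Cr + 3,780.33 Cr + 3,423.70 Cr = 25,374.51 Cr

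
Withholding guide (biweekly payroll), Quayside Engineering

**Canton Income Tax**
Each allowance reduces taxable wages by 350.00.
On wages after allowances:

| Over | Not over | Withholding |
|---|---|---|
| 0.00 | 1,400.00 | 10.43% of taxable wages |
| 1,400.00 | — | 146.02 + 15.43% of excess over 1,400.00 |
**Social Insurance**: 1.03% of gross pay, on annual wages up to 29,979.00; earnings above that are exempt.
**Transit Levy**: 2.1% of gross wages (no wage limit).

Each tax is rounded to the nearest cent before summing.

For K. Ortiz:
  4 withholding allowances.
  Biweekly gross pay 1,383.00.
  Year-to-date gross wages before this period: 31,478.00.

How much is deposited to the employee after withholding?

1,353.96

Canton Income Tax: taxable = 1,383.00 − 4×350.00 = -17.00
  Taxable ≤ 0 → 0.00
Social Insurance: YTD 31,478.00 ≥ cap 29,979.00 → 0.00
Transit Levy: 2.1% × 1,383.00 = 29.04
Total withheld: 0.00 + 0.00 + 29.04 = 29.04
Net pay: 1,383.00 − 29.04 = 1,353.96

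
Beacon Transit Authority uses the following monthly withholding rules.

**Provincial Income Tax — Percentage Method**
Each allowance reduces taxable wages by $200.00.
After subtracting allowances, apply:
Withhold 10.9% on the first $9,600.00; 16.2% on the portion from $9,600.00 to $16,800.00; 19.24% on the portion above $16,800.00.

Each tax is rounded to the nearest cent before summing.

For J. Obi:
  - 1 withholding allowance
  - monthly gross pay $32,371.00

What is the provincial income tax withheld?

$5,170.18

Provincial Income Tax: taxable = $32,371.00 − 1×$200.00 = $32,171.00
  $2,212.80 + 19.24% × ($32,171.00 − $16,800.00) = $2,212.80 + 19.24% × $15,371.00 = $5,170.18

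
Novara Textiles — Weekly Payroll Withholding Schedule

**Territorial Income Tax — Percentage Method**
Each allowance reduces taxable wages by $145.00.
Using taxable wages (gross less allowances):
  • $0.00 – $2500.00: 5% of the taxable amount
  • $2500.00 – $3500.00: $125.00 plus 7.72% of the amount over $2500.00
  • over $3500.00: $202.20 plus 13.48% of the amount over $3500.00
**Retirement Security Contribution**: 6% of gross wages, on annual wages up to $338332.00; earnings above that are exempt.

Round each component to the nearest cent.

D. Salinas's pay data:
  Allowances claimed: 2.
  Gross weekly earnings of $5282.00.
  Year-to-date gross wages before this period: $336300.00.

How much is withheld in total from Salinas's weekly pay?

$525.24

Territorial Income Tax: taxable = $5282.00 − 2×$145.00 = $4992.00
  $202.20 + 13.48% × ($4992.00 − $3500.00) = $202.20 + 13.48% × $1492.00 = $403.32
Retirement Security Contribution: cap $338332.00 − YTD $336300.00 = $2032.00 subject; 6% × $2032.00 = $121.92
Total: $403.32 + $121.92 = $525.24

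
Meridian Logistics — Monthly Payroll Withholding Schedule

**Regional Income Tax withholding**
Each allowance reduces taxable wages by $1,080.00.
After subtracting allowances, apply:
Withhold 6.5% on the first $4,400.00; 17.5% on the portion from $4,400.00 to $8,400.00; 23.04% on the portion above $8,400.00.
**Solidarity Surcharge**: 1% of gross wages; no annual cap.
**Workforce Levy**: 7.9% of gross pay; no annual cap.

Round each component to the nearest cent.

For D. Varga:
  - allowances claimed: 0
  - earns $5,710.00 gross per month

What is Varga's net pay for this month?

Regional Income Tax: taxable = $5,710.00
  $286.00 + 17.5% × ($5,710.00 − $4,400.00) = $286.00 + 17.5% × $1,310.00 = $515.25
Solidarity Surcharge: 1% × $5,710.00 = $57.10
Workforce Levy: 7.9% × $5,710.00 = $451.09
Total withheld: $515.25 + $57.10 + $451.09 = $1,023.44
Net pay: $5,710.00 − $1,023.44 = $4,686.56

$4,686.56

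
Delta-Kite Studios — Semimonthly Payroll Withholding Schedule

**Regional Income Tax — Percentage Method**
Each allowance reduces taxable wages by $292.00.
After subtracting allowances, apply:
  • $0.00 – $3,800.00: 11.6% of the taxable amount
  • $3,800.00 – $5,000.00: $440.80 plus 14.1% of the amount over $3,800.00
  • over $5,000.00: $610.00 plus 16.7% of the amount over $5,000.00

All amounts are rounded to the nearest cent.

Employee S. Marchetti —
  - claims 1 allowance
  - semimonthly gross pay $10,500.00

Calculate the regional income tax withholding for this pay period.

$1,479.74

Regional Income Tax: taxable = $10,500.00 − 1×$292.00 = $10,208.00
  $610.00 + 16.7% × ($10,208.00 − $5,000.00) = $610.00 + 16.7% × $5,208.00 = $1,479.74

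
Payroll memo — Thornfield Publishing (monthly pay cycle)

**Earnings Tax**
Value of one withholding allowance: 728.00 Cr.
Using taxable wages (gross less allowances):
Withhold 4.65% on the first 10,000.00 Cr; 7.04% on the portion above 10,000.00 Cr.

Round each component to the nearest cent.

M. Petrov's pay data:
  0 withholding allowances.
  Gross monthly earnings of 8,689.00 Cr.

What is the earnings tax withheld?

404.04 Cr

Earnings Tax: taxable = 8,689.00 Cr
  4.65% × 8,689.00 Cr = 404.04 Cr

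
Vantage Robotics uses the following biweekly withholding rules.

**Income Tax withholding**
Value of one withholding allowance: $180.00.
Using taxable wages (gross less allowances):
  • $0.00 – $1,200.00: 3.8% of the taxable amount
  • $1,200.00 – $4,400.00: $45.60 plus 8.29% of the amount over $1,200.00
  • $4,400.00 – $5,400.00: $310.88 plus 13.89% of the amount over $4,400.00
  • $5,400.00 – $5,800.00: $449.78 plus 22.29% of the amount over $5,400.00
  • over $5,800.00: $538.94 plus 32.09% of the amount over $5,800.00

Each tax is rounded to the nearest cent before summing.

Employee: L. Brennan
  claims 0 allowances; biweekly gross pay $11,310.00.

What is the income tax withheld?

Income Tax: taxable = $11,310.00
  $538.94 + 32.09% × ($11,310.00 − $5,800.00) = $538.94 + 32.09% × $5,510.00 = $2,307.10

$2,307.10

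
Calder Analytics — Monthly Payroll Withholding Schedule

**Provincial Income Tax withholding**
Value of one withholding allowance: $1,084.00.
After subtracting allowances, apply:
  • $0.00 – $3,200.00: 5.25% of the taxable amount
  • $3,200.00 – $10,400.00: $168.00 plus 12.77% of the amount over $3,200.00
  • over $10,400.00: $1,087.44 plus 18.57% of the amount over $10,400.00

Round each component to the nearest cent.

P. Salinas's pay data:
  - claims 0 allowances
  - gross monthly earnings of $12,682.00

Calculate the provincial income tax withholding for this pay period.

$1,511.21

Provincial Income Tax: taxable = $12,682.00
  $1,087.44 + 18.57% × ($12,682.00 − $10,400.00) = $1,087.44 + 18.57% × $2,282.00 = $1,511.21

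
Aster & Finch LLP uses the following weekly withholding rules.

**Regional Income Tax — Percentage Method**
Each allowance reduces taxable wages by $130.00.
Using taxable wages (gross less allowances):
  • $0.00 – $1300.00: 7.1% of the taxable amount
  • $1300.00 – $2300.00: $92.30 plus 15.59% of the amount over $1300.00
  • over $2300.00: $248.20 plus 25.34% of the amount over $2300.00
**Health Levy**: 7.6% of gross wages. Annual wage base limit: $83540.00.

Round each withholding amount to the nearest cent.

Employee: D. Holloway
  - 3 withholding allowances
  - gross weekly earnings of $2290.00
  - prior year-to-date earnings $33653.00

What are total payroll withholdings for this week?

Regional Income Tax: taxable = $2290.00 − 3×$130.00 = $1900.00
  $92.30 + 15.59% × ($1900.00 − $1300.00) = $92.30 + 15.59% × $600.00 = $185.84
Health Levy: 7.6% × $2290.00 = $174.04
Total: $185.84 + $174.04 = $359.88

$359.88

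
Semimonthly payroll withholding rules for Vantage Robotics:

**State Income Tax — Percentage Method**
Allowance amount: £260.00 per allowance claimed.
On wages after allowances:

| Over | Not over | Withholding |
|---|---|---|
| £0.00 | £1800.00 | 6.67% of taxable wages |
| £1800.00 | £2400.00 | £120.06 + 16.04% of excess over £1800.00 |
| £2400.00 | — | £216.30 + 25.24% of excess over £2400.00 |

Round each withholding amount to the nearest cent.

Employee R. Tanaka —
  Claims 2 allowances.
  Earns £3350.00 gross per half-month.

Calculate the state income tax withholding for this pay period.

£324.83

State Income Tax: taxable = £3350.00 − 2×£260.00 = £2830.00
  £216.30 + 25.24% × (£2830.00 − £2400.00) = £216.30 + 25.24% × £430.00 = £324.83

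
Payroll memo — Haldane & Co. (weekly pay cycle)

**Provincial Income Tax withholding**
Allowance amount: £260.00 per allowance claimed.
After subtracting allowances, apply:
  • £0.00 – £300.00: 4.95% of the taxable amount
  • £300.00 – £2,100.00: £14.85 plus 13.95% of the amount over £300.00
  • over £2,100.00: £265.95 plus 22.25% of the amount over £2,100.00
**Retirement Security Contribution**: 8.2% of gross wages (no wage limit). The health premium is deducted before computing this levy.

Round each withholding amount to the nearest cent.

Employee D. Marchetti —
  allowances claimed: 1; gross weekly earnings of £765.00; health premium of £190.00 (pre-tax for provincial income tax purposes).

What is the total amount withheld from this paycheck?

£64.09

Provincial Income Tax: taxable = £765.00 − £190.00 − 1×£260.00 = £315.00
  £14.85 + 13.95% × (£315.00 − £300.00) = £14.85 + 13.95% × £15.00 = £16.94
Retirement Security Contribution: 8.2% × £575.00 = £47.15
Total: £16.94 + £47.15 = £64.09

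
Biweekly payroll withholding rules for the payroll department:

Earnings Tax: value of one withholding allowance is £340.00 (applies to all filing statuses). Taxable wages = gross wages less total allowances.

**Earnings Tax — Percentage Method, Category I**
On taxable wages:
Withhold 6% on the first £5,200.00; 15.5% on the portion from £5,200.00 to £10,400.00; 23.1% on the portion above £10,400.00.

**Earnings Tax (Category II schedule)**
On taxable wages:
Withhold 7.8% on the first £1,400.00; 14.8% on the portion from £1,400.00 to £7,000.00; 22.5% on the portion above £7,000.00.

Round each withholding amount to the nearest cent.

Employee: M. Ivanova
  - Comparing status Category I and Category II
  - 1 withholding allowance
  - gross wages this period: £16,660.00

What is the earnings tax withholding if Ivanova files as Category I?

Earnings Tax (Category I): taxable = £16,660.00 − 1×£340.00 = £16,320.00
  £1,118.00 + 23.1% × (£16,320.00 − £10,400.00) = £1,118.00 + 23.1% × £5,920.00 = £2,485.52

£2,485.52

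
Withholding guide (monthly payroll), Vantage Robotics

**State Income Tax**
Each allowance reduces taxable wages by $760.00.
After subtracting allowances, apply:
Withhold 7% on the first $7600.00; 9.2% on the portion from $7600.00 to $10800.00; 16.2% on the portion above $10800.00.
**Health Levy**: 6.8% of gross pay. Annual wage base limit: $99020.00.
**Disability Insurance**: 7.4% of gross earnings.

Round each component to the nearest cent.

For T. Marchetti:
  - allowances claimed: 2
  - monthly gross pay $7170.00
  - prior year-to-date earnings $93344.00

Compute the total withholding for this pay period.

$1312.05

State Income Tax: taxable = $7170.00 − 2×$760.00 = $5650.00
  7% × $5650.00 = $395.50
Health Levy: cap $99020.00 − YTD $93344.00 = $5676.00 subject; 6.8% × $5676.00 = $385.97
Disability Insurance: 7.4% × $7170.00 = $530.58
Total: $395.50 + $385.97 + $530.58 = $1312.05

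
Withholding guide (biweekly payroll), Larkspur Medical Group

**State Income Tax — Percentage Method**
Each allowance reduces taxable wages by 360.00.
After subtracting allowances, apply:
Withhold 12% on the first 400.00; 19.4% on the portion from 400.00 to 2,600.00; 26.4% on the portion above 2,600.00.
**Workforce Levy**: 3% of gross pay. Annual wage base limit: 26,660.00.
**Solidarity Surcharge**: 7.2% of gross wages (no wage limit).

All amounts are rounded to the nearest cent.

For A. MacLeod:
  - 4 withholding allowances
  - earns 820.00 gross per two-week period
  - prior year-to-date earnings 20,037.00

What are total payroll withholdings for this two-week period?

State Income Tax: taxable = 820.00 − 4×360.00 = -620.00
  Taxable ≤ 0 → 0.00
Workforce Levy: 3% × 820.00 = 24.60
Solidarity Surcharge: 7.2% × 820.00 = 59.04
Total: 0.00 + 24.60 + 59.04 = 83.64

83.64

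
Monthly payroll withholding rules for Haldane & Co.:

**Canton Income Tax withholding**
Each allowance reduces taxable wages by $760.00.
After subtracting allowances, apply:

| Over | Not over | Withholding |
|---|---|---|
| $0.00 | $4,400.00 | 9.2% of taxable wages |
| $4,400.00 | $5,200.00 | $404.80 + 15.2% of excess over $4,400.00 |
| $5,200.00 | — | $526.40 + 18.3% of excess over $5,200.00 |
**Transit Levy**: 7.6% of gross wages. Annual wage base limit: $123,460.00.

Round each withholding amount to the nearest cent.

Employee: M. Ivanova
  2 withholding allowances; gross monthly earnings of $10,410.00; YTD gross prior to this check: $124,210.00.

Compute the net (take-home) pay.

Canton Income Tax: taxable = $10,410.00 − 2×$760.00 = $8,890.00
  $526.40 + 18.3% × ($8,890.00 − $5,200.00) = $526.40 + 18.3% × $3,690.00 = $1,201.67
Transit Levy: YTD $124,210.00 ≥ cap $123,460.00 → $0.00
Total withheld: $1,201.67 + $0.00 = $1,201.67
Net pay: $10,410.00 − $1,201.67 = $9,208.33

$9,208.33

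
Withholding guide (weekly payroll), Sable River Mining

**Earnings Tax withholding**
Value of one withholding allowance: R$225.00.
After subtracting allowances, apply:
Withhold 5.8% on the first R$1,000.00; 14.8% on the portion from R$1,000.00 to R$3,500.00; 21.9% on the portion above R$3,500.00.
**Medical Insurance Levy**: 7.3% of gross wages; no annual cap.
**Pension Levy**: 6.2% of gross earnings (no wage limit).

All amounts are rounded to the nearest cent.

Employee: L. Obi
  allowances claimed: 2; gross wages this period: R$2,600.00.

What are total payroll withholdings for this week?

Earnings Tax: taxable = R$2,600.00 − 2×R$225.00 = R$2,150.00
  R$58.00 + 14.8% × (R$2,150.00 − R$1,000.00) = R$58.00 + 14.8% × R$1,150.00 = R$228.20
Medical Insurance Levy: 7.3% × R$2,600.00 = R$189.80
Pension Levy: 6.2% × R$2,600.00 = R$161.20
Total: R$228.20 + R$189.80 + R$161.20 = R$579.20

R$579.20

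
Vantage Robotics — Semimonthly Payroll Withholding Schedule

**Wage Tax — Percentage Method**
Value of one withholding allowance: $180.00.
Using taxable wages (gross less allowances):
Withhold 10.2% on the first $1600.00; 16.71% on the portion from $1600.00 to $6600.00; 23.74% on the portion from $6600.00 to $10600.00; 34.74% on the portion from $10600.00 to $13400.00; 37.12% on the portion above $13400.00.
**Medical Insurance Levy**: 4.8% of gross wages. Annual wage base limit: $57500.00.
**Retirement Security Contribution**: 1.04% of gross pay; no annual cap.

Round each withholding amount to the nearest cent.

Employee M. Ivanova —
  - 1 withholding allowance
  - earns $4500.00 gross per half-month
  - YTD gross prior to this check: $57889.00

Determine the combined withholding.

Wage Tax: taxable = $4500.00 − 1×$180.00 = $4320.00
  $163.20 + 16.71% × ($4320.00 − $1600.00) = $163.20 + 16.71% × $2720.00 = $617.71
Medical Insurance Levy: YTD $57889.00 ≥ cap $57500.00 → $0.00
Retirement Security Contribution: 1.04% × $4500.00 = $46.80
Total: $617.71 + $0.00 + $46.80 = $664.51

$664.51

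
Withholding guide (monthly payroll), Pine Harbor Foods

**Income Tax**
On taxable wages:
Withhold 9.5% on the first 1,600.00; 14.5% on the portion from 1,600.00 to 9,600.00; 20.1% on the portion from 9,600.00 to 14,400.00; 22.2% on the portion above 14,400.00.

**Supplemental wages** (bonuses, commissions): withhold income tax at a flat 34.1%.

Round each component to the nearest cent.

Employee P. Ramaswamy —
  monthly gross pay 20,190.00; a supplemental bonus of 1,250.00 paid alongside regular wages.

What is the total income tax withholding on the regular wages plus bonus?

3,988.43

Income Tax: taxable = 20,190.00
  2,276.80 + 22.2% × (20,190.00 − 14,400.00) = 2,276.80 + 22.2% × 5,790.00 = 3,562.18
Supplemental (34.1% flat on bonus): 34.1% × 1,250.00 = 426.25
Total income tax: 3,562.18 + 426.25 = 3,988.43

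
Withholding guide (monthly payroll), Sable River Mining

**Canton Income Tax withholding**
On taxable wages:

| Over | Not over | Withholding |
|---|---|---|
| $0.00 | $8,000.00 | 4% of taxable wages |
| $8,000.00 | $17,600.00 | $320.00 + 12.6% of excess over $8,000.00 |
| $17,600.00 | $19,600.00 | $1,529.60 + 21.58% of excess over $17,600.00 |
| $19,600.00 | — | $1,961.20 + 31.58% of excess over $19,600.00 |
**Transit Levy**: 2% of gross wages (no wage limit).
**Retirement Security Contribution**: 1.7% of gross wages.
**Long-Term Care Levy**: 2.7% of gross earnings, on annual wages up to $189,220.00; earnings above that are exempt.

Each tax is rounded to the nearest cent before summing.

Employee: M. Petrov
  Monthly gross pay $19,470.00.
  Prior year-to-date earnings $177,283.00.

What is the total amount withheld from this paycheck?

$2,975.84

Canton Income Tax: taxable = $19,470.00
  $1,529.60 + 21.58% × ($19,470.00 − $17,600.00) = $1,529.60 + 21.58% × $1,870.00 = $1,933.15
Transit Levy: 2% × $19,470.00 = $389.40
Retirement Security Contribution: 1.7% × $19,470.00 = $330.99
Long-Term Care Levy: cap $189,220.00 − YTD $177,283.00 = $11,937.00 subject; 2.7% × $11,937.00 = $322.30
Total: $1,933.15 + $389.40 + $330.99 + $322.30 = $2,975.84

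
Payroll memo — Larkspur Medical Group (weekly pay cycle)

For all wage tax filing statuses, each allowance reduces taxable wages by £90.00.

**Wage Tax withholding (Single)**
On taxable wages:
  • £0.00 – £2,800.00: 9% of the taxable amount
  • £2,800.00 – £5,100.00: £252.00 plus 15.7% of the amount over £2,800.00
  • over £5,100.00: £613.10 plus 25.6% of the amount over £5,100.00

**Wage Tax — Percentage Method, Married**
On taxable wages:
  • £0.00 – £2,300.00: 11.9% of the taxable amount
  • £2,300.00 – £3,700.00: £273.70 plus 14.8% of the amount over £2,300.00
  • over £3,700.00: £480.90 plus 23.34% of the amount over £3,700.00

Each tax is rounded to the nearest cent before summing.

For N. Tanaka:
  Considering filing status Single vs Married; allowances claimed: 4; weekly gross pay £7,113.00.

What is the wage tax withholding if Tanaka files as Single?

£1,036.27

Wage Tax (Single): taxable = £7,113.00 − 4×£90.00 = £6,753.00
  £613.10 + 25.6% × (£6,753.00 − £5,100.00) = £613.10 + 25.6% × £1,653.00 = £1,036.27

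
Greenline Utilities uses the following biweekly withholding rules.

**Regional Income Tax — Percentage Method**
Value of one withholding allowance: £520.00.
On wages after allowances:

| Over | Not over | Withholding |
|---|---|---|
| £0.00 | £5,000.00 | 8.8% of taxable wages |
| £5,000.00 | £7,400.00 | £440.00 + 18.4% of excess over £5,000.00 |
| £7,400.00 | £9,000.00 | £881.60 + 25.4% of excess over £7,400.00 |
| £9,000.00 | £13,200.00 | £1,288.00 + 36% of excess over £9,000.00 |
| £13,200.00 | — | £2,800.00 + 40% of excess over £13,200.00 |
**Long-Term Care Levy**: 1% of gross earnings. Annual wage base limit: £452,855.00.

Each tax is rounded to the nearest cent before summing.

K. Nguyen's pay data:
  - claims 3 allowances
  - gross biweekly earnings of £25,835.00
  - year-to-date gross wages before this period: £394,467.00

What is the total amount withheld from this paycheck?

Regional Income Tax: taxable = £25,835.00 − 3×£520.00 = £24,275.00
  £2,800.00 + 40% × (£24,275.00 − £13,200.00) = £2,800.00 + 40% × £11,075.00 = £7,230.00
Long-Term Care Levy: 1% × £25,835.00 = £258.35
Total: £7,230.00 + £258.35 = £7,488.35

£7,488.35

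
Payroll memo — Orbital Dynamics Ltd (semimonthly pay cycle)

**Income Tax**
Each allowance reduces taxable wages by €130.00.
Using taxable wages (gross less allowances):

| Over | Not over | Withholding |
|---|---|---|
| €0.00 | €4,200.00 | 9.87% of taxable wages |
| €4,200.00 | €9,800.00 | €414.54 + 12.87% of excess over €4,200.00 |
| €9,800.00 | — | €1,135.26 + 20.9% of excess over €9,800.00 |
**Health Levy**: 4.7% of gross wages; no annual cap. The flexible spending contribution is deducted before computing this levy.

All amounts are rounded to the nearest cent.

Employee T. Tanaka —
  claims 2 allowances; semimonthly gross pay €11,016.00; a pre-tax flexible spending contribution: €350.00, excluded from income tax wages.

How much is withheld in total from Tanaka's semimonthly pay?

Income Tax: taxable = €11,016.00 − €350.00 − 2×€130.00 = €10,406.00
  €1,135.26 + 20.9% × (€10,406.00 − €9,800.00) = €1,135.26 + 20.9% × €606.00 = €1,261.91
Health Levy: 4.7% × €10,666.00 = €501.30
Total: €1,261.91 + €501.30 = €1,763.21

€1,763.21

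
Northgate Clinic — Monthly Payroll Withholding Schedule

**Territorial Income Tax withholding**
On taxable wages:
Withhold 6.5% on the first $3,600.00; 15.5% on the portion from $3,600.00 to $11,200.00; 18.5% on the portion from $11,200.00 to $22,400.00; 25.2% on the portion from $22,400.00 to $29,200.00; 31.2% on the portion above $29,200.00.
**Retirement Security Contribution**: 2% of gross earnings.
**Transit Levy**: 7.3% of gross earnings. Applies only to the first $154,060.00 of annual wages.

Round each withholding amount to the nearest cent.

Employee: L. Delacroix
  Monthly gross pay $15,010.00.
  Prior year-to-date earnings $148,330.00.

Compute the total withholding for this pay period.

$2,835.34

Territorial Income Tax: taxable = $15,010.00
  $1,412.00 + 18.5% × ($15,010.00 − $11,200.00) = $1,412.00 + 18.5% × $3,810.00 = $2,116.85
Retirement Security Contribution: 2% × $15,010.00 = $300.20
Transit Levy: cap $154,060.00 − YTD $148,330.00 = $5,730.00 subject; 7.3% × $5,730.00 = $418.29
Total: $2,116.85 + $300.20 + $418.29 = $2,835.34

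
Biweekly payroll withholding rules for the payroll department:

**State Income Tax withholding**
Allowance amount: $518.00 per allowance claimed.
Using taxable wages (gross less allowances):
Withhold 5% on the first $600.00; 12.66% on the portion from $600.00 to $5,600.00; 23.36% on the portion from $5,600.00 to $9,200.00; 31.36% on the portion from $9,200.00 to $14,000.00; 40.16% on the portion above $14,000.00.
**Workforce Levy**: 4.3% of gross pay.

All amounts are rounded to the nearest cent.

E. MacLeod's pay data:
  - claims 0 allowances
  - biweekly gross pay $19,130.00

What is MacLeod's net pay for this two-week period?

State Income Tax: taxable = $19,130.00
  $3,009.24 + 40.16% × ($19,130.00 − $14,000.00) = $3,009.24 + 40.16% × $5,130.00 = $5,069.45
Workforce Levy: 4.3% × $19,130.00 = $822.59
Total withheld: $5,069.45 + $822.59 = $5,892.04
Net pay: $19,130.00 − $5,892.04 = $13,237.96

$13,237.96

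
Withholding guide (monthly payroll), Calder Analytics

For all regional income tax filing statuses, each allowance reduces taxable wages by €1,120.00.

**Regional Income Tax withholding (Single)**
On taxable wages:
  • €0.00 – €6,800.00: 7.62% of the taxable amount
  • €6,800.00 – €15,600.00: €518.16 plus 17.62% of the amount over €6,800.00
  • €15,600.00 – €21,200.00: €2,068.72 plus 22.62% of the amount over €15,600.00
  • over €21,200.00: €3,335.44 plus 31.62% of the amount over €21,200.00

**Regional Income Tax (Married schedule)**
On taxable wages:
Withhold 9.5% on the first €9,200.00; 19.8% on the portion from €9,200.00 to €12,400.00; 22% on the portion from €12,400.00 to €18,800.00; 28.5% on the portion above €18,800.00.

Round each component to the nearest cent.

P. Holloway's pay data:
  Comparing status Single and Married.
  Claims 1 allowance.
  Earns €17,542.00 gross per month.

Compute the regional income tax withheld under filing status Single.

€2,254.66

Regional Income Tax (Single): taxable = €17,542.00 − 1×€1,120.00 = €16,422.00
  €2,068.72 + 22.62% × (€16,422.00 − €15,600.00) = €2,068.72 + 22.62% × €822.00 = €2,254.66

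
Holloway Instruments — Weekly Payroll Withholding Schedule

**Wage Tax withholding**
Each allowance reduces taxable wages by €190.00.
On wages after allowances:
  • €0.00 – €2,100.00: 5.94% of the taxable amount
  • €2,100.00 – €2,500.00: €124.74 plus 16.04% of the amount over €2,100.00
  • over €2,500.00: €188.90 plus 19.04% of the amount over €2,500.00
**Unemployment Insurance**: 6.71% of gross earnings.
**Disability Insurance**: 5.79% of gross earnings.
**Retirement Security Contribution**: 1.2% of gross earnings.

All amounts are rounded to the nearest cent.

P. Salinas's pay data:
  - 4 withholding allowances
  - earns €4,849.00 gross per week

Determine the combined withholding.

Wage Tax: taxable = €4,849.00 − 4×€190.00 = €4,089.00
  €188.90 + 19.04% × (€4,089.00 − €2,500.00) = €188.90 + 19.04% × €1,589.00 = €491.45
Unemployment Insurance: 6.71% × €4,849.00 = €325.37
Disability Insurance: 5.79% × €4,849.00 = €280.76
Retirement Security Contribution: 1.2% × €4,849.00 = €58.19
Total: €491.45 + €325.37 + €280.76 + €58.19 = €1,155.77

€1,155.77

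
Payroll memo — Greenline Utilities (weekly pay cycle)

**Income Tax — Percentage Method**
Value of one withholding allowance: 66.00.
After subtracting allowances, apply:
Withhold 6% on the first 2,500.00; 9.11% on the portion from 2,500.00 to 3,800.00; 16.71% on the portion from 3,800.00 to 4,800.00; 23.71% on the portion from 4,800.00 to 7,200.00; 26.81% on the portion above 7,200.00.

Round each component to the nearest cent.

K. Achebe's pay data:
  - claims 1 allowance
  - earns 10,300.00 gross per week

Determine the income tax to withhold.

1,817.99

Income Tax: taxable = 10,300.00 − 1×66.00 = 10,234.00
  1,004.57 + 26.81% × (10,234.00 − 7,200.00) = 1,004.57 + 26.81% × 3,034.00 = 1,817.99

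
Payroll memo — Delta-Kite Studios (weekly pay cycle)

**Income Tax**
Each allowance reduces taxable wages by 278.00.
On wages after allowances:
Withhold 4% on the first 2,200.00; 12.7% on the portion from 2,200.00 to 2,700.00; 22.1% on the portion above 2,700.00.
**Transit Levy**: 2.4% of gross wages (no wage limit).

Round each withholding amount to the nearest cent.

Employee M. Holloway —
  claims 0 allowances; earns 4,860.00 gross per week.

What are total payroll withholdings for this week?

Income Tax: taxable = 4,860.00
  151.50 + 22.1% × (4,860.00 − 2,700.00) = 151.50 + 22.1% × 2,160.00 = 628.86
Transit Levy: 2.4% × 4,860.00 = 116.64
Total: 628.86 + 116.64 = 745.50

745.50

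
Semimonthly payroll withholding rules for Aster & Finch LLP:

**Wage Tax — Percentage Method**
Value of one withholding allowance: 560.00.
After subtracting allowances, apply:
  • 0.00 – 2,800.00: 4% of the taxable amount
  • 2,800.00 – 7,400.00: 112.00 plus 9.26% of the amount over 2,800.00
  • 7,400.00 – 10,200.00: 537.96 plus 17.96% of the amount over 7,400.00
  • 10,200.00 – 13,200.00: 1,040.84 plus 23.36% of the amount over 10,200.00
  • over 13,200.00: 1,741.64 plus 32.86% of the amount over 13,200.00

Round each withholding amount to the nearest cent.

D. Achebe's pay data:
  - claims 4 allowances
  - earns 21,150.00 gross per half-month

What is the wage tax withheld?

3,617.95

Wage Tax: taxable = 21,150.00 − 4×560.00 = 18,910.00
  1,741.64 + 32.86% × (18,910.00 − 13,200.00) = 1,741.64 + 32.86% × 5,710.00 = 3,617.95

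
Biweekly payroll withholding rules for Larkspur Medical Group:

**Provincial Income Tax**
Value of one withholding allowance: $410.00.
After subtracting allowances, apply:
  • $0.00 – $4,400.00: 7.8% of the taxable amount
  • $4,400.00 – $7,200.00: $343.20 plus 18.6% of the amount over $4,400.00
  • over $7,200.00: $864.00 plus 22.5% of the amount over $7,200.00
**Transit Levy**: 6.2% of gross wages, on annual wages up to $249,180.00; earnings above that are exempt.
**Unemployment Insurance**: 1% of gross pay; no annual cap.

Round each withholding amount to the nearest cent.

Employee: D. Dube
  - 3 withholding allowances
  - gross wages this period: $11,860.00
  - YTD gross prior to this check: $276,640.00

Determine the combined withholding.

$1,754.35

Provincial Income Tax: taxable = $11,860.00 − 3×$410.00 = $10,630.00
  $864.00 + 22.5% × ($10,630.00 − $7,200.00) = $864.00 + 22.5% × $3,430.00 = $1,635.75
Transit Levy: YTD $276,640.00 ≥ cap $249,180.00 → $0.00
Unemployment Insurance: 1% × $11,860.00 = $118.60
Total: $1,635.75 + $0.00 + $118.60 = $1,754.35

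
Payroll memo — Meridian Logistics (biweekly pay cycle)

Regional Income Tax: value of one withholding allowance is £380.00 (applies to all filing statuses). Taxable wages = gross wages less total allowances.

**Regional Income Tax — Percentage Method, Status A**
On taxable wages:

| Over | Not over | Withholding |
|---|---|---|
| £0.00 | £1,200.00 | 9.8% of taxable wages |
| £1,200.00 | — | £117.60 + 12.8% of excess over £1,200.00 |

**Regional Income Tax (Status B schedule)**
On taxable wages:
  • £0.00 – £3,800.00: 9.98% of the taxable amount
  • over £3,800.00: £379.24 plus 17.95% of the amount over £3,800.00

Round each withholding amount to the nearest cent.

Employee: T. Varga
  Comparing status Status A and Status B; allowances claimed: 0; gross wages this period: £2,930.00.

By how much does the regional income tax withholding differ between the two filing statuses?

Regional Income Tax (Status A): taxable = £2,930.00
  £117.60 + 12.8% × (£2,930.00 − £1,200.00) = £117.60 + 12.8% × £1,730.00 = £339.04
Regional Income Tax (Status B): taxable = £2,930.00
  9.98% × £2,930.00 = £292.41
Difference: |£339.04 − £292.41| = £46.63 (higher under Status A)

£46.63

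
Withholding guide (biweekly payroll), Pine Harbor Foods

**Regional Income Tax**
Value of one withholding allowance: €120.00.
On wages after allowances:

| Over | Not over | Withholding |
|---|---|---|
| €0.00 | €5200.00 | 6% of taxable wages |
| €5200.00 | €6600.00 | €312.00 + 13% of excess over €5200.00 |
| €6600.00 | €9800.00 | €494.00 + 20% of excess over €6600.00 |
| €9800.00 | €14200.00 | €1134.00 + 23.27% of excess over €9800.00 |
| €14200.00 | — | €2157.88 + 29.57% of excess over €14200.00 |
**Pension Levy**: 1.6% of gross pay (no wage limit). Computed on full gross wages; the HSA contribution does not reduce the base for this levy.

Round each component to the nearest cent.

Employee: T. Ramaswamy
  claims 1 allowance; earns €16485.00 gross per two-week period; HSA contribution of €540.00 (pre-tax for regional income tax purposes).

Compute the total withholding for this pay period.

€2902.15

Regional Income Tax: taxable = €16485.00 − €540.00 − 1×€120.00 = €15825.00
  €2157.88 + 29.57% × (€15825.00 − €14200.00) = €2157.88 + 29.57% × €1625.00 = €2638.39
Pension Levy: 1.6% × €16485.00 = €263.76
Total: €2638.39 + €263.76 = €2902.15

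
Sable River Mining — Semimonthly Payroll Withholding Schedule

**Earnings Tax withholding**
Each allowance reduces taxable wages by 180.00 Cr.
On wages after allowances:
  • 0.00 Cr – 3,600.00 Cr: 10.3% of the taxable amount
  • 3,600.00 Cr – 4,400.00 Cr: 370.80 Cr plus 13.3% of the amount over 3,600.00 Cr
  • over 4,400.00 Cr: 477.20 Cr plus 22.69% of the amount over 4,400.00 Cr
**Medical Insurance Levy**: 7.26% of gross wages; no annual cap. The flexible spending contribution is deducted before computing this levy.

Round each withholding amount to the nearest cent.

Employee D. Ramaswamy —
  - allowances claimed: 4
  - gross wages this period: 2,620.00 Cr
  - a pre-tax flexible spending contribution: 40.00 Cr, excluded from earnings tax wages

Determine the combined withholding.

Earnings Tax: taxable = 2,620.00 Cr − 40.00 Cr − 4×180.00 Cr = 1,860.00 Cr
  10.3% × 1,860.00 Cr = 191.58 Cr
Medical Insurance Levy: 7.26% × 2,580.00 Cr = 187.31 Cr
Total: 191.58 Cr + 187.31 Cr = 378.89 Cr

378.89 Cr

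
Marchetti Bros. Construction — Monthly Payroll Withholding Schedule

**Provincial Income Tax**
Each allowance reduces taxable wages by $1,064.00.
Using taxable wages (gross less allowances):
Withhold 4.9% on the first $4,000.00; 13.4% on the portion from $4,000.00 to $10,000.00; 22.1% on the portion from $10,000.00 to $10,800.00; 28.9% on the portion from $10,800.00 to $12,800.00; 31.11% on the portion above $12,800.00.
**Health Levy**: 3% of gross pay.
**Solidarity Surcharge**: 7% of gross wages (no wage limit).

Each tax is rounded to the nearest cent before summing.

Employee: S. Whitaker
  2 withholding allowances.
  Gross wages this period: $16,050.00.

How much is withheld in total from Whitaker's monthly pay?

Provincial Income Tax: taxable = $16,050.00 − 2×$1,064.00 = $13,922.00
  $1,754.80 + 31.11% × ($13,922.00 − $12,800.00) = $1,754.80 + 31.11% × $1,122.00 = $2,103.85
Health Levy: 3% × $16,050.00 = $481.50
Solidarity Surcharge: 7% × $16,050.00 = $1,123.50
Total: $2,103.85 + $481.50 + $1,123.50 = $3,708.85

$3,708.85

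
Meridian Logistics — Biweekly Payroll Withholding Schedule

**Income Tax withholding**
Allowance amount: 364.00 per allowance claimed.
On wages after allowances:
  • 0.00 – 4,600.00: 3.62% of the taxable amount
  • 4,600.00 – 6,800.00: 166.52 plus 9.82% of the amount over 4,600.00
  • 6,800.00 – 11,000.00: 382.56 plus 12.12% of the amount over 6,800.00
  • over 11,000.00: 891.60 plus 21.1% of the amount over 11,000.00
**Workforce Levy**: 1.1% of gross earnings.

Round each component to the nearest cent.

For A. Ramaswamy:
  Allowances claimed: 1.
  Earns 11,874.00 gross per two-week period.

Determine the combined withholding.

1,129.82

Income Tax: taxable = 11,874.00 − 1×364.00 = 11,510.00
  891.60 + 21.1% × (11,510.00 − 11,000.00) = 891.60 + 21.1% × 510.00 = 999.21
Workforce Levy: 1.1% × 11,874.00 = 130.61
Total: 999.21 + 130.61 = 1,129.82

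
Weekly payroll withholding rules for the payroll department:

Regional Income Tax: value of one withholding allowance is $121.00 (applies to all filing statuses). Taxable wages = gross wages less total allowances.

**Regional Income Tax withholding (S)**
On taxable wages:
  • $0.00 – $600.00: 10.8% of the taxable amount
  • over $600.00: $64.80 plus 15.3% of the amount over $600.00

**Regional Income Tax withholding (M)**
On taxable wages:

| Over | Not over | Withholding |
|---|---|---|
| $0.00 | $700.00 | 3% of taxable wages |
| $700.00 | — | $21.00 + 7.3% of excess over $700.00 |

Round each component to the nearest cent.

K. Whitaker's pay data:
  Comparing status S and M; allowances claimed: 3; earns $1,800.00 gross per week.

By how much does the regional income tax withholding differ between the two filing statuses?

$118.06

Regional Income Tax (S): taxable = $1,800.00 − 3×$121.00 = $1,437.00
  $64.80 + 15.3% × ($1,437.00 − $600.00) = $64.80 + 15.3% × $837.00 = $192.86
Regional Income Tax (M): taxable = $1,800.00 − 3×$121.00 = $1,437.00
  $21.00 + 7.3% × ($1,437.00 − $700.00) = $21.00 + 7.3% × $737.00 = $74.80
Difference: |$192.86 − $74.80| = $118.06 (higher under S)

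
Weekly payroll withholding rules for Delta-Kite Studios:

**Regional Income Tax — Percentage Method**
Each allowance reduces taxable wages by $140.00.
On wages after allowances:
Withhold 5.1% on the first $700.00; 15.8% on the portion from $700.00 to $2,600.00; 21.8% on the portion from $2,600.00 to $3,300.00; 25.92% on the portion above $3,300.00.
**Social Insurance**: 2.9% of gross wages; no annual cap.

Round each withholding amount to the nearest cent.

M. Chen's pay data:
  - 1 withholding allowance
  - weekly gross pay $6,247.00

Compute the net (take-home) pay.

Regional Income Tax: taxable = $6,247.00 − 1×$140.00 = $6,107.00
  $488.50 + 25.92% × ($6,107.00 − $3,300.00) = $488.50 + 25.92% × $2,807.00 = $1,216.07
Social Insurance: 2.9% × $6,247.00 = $181.16
Total withheld: $1,216.07 + $181.16 = $1,397.23
Net pay: $6,247.00 − $1,397.23 = $4,849.77

$4,849.77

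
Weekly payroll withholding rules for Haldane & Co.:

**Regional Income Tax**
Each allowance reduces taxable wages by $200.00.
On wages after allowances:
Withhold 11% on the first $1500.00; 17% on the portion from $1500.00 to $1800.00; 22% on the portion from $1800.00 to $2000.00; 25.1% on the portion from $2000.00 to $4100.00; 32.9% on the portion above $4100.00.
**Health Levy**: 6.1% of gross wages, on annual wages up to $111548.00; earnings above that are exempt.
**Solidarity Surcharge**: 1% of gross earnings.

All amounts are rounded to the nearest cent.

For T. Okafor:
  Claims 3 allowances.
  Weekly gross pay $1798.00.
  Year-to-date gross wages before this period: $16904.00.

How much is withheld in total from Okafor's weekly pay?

$259.44

Regional Income Tax: taxable = $1798.00 − 3×$200.00 = $1198.00
  11% × $1198.00 = $131.78
Health Levy: 6.1% × $1798.00 = $109.68
Solidarity Surcharge: 1% × $1798.00 = $17.98
Total: $131.78 + $109.68 + $17.98 = $259.44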